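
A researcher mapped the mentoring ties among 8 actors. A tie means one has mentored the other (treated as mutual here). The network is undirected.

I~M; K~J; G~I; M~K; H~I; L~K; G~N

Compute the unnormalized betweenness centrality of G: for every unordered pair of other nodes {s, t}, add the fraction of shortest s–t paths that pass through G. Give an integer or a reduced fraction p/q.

6

Pairs whose geodesics pass through G — J–N: 1; L–N: 1; K–N: 1; H–N: 1; N–M: 1; N–I: 1.
All other pairs contribute 0.
Summing the contributions gives betweenness(G) = 6.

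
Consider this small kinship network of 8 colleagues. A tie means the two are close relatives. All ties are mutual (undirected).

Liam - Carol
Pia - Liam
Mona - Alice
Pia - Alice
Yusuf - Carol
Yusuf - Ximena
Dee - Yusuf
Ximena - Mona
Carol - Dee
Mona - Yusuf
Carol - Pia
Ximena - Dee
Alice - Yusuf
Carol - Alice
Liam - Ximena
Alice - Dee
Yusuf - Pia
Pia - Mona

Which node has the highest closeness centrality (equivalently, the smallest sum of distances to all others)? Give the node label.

Farness (sum of distances to all others) for each node — Alice:9, Carol:9, Dee:10, Liam:11, Mona:10, Pia:9, Ximena:10, Yusuf:8.
The smallest farness is 8, for Yusuf, so Yusuf has the highest closeness.

Yusuf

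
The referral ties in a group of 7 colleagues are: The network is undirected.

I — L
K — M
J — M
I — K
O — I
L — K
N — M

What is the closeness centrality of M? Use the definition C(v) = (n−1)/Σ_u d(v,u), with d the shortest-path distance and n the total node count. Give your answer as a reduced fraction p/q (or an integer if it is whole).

3/5

Distances from M: I:2, J:1, K:1, L:2, N:1, O:3. Sum = 10.
n = 7, so closeness = 6/10 = 3/5.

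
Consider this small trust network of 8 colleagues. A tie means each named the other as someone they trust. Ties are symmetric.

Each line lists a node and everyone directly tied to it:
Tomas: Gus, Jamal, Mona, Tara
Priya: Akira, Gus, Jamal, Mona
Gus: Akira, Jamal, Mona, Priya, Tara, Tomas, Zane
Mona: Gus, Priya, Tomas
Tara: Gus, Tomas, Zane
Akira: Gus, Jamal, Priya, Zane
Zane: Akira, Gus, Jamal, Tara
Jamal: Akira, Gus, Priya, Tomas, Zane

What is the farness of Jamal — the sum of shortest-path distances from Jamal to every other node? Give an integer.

Distances from Jamal: Akira:1, Gus:1, Mona:2, Priya:1, Tara:2, Tomas:1, Zane:1.
Sum = 1 + 1 + 2 + 1 + 2 + 1 + 1 = 9.

9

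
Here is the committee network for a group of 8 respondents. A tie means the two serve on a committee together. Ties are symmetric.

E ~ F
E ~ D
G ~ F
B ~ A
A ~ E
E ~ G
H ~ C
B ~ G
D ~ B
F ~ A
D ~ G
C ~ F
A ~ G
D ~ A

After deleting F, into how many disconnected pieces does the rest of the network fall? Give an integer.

Without F, the remaining ties split the others into: {A, B, D, E, G}; {C, H}.
That's 2 separate components.

2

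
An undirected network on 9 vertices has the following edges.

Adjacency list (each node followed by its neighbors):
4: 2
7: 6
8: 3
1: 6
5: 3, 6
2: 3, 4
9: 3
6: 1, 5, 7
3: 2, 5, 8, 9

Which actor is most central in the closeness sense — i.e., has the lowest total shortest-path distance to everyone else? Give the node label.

Farness (sum of distances to all others) for each node — 1:25, 2:19, 3:14, 4:26, 5:15, 6:18, 7:25, 8:21, 9:21.
The smallest farness is 14, for 3, so 3 has the highest closeness.

3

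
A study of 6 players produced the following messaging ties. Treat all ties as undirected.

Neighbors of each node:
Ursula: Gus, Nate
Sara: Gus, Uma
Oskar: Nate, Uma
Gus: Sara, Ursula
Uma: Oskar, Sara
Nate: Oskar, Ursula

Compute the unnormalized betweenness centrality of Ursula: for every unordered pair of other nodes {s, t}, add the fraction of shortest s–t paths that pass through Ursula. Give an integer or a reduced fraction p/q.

2

Pairs whose geodesics pass through Ursula — Sara–Nate: 1/2; Oskar–Gus: 1/2; Nate–Gus: 1.
All other pairs contribute 0.
Summing the contributions gives betweenness(Ursula) = 2.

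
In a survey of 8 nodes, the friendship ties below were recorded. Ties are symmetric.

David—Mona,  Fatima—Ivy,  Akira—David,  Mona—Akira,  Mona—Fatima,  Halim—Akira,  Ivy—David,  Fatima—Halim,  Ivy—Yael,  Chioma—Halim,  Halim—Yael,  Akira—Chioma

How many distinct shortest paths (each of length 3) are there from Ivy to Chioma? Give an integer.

The shortest distance is 3. The length-3 paths are: Ivy–David–Akira–Chioma; Ivy–Fatima–Halim–Chioma; Ivy–Yael–Halim–Chioma.
That gives 3 distinct shortest paths.

3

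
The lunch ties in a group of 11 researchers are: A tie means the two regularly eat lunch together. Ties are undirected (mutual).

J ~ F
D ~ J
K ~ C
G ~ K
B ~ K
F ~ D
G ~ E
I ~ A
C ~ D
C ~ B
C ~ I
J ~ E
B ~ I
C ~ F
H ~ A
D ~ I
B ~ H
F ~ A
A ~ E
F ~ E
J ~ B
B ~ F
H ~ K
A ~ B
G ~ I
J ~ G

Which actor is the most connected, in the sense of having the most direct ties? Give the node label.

B

Degrees — A:5, B:7, C:5, D:4, E:4, F:6, G:4, H:3, I:5, J:5, K:4.
The maximum is 7, attained only by B.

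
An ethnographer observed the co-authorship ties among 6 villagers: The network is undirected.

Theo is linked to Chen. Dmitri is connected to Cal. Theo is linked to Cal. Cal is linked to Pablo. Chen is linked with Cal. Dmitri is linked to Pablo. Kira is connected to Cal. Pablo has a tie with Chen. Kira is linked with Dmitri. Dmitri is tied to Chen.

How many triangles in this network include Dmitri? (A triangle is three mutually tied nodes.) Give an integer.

4

Dmitri's neighbors: Cal, Chen, Kira, and Pablo.
Neighbor pairs that are themselves tied: Dmitri–Cal–Chen; Dmitri–Cal–Kira; Dmitri–Cal–Pablo; Dmitri–Chen–Pablo. Each forms one triangle with Dmitri, for 4 in total.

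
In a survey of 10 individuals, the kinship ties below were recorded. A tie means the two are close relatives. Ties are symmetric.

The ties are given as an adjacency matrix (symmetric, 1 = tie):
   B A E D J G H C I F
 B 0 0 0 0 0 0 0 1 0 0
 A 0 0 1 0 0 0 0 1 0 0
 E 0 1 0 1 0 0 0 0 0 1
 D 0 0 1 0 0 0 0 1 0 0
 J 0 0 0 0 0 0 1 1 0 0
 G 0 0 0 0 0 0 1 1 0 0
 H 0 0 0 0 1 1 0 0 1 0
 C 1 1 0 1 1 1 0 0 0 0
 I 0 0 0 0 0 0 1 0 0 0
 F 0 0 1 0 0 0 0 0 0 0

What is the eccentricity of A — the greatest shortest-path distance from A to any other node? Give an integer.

4

Distances from A: B:2, C:1, D:2, E:1, F:2, G:2, H:3, I:4, J:2.
The largest is 4 (to I), so the eccentricity of A is 4.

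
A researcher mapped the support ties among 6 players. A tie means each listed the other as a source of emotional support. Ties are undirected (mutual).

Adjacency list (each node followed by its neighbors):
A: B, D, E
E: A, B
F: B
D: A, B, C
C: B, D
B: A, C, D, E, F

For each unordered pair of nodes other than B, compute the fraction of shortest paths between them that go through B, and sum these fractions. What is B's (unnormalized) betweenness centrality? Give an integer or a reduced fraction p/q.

6

Pairs whose geodesics pass through B — A–F: 1; A–C: 1/2; D–F: 1; D–E: 1/2; F–C: 1; F–E: 1; C–E: 1.
All other pairs contribute 0.
Summing the contributions gives betweenness(B) = 6.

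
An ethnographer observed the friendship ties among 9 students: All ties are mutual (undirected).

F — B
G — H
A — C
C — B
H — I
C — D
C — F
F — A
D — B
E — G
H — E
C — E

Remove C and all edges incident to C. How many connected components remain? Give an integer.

2

Without C, the remaining ties split the others into: {A, B, D, F}; {E, G, H, I}.
That's 2 separate components.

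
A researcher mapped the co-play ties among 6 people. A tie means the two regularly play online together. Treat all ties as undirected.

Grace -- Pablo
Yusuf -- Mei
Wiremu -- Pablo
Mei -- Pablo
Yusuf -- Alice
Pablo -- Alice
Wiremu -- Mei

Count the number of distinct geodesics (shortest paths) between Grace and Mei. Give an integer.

1

The shortest distance is 2, and the only length-2 path is Grace–Pablo–Mei. So there is exactly 1 shortest path.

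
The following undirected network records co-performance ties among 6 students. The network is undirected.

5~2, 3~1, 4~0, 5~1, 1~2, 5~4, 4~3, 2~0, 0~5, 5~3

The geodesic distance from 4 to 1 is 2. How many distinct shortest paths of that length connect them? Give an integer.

2

The shortest distance is 2. The length-2 paths are: 4–5–1; 4–3–1.
That gives 2 distinct shortest paths.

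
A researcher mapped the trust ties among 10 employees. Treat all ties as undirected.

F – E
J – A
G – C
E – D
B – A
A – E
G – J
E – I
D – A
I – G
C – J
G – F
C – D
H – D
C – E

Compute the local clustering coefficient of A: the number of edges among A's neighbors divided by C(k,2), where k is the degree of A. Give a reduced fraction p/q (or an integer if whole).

1/6

A's neighbors: B, D, E, and J (k = 4).
Possible neighbor pairs: C(4,2) = 6. Edges among them: D–E → e = 1.
Clustering(A) = 1/6.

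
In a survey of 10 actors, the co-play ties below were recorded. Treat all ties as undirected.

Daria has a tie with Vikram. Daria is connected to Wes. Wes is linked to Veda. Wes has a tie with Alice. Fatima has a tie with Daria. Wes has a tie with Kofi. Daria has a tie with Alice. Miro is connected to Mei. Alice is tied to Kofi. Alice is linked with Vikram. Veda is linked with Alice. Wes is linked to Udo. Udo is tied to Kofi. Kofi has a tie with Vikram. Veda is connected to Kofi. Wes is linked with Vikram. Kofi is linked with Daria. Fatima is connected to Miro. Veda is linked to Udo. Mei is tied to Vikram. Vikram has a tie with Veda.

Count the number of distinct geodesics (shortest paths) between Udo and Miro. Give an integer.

5

The shortest distance is 4. The length-4 paths are: Udo–Kofi–Vikram–Mei–Miro; Udo–Veda–Vikram–Mei–Miro; Udo–Wes–Vikram–Mei–Miro; Udo–Kofi–Daria–Fatima–Miro; Udo–Wes–Daria–Fatima–Miro.
That gives 5 distinct shortest paths.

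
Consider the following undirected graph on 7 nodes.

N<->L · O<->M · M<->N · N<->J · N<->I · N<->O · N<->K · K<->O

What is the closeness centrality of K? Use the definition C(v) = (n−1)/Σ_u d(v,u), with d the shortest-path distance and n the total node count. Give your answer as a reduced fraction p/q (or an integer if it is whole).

3/5

Distances from K: I:2, J:2, L:2, M:2, N:1, O:1. Sum = 10.
n = 7, so closeness = 6/10 = 3/5.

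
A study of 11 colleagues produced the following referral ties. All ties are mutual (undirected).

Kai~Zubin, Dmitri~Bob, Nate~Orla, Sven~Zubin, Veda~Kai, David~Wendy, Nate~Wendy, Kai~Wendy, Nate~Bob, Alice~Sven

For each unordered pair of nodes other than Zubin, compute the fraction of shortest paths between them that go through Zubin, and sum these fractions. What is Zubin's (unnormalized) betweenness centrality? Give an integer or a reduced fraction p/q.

Pairs whose geodesics pass through Zubin — Dmitri–Sven: 1; Dmitri–Alice: 1; Bob–Sven: 1; Bob–Alice: 1; David–Sven: 1; David–Alice: 1; Veda–Sven: 1; Veda–Alice: 1; Kai–Sven: 1; Kai–Alice: 1; Nate–Sven: 1; Nate–Alice: 1; Sven–Orla: 1; Sven–Wendy: 1 … (+2 more pairs).
All other pairs contribute 0.
Summing the contributions gives betweenness(Zubin) = 16.

16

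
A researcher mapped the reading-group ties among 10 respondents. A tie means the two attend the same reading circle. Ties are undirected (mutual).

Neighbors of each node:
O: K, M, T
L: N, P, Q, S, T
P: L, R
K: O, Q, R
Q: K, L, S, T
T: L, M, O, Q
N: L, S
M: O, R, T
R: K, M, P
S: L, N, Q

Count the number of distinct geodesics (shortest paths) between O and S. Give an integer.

3

The shortest distance is 3. The length-3 paths are: O–K–Q–S; O–T–Q–S; O–T–L–S.
That gives 3 distinct shortest paths.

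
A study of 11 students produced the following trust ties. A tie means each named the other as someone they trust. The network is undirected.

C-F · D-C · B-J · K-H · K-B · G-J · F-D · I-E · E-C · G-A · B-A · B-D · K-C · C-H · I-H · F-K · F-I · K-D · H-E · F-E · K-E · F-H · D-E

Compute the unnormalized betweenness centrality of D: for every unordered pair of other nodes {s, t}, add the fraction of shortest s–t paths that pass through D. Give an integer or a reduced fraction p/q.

Pairs whose geodesics pass through D — G–I: 4/10; G–C: 2/4; G–E: 2/4; G–F: 2/4; A–I: 2/5; A–C: 1/2; A–E: 1/2; A–F: 1/2; B–I: 2/5; B–C: 1/2; B–E: 1/2; B–F: 1/2; J–I: 2/5; J–C: 1/2 … (+2 more pairs).
All other pairs contribute 0.
Summing the contributions gives betweenness(D) = 38/5.

38/5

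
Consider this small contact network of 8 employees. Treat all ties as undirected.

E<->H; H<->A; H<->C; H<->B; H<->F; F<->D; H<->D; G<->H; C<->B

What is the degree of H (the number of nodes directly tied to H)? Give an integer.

H is directly tied to A, B, C, D, E, F, and G. That is 7 neighbors, so the degree of H is 7.

7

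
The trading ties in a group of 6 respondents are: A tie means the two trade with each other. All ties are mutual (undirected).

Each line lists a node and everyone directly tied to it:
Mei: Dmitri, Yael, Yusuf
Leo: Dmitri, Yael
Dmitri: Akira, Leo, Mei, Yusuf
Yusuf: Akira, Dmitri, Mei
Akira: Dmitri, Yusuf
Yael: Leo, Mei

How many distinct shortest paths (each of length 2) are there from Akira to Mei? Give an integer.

The shortest distance is 2. The length-2 paths are: Akira–Yusuf–Mei; Akira–Dmitri–Mei.
That gives 2 distinct shortest paths.

2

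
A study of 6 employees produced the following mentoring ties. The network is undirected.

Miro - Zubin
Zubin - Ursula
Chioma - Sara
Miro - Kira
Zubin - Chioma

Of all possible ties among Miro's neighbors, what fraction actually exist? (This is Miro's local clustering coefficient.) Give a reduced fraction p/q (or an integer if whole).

0

Miro's neighbors: Kira and Zubin (k = 2).
Possible neighbor pairs: C(2,2) = 1. Edges among them: none → e = 0.
Clustering(Miro) = 0/1.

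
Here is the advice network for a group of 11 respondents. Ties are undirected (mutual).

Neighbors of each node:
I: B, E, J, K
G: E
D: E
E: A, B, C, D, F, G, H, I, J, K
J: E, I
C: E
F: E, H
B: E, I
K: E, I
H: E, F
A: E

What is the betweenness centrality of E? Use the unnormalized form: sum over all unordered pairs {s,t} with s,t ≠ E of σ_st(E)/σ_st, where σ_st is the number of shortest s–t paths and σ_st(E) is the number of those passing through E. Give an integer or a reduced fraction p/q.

Pairs whose geodesics pass through E — A–F: 1; A–K: 1; A–I: 1; A–H: 1; A–B: 1; A–J: 1; A–G: 1; A–C: 1; A–D: 1; F–K: 1; F–I: 1; F–B: 1; F–J: 1; F–G: 1 … (+27 more pairs).
All other pairs contribute 0.
Summing the contributions gives betweenness(E) = 79/2.

79/2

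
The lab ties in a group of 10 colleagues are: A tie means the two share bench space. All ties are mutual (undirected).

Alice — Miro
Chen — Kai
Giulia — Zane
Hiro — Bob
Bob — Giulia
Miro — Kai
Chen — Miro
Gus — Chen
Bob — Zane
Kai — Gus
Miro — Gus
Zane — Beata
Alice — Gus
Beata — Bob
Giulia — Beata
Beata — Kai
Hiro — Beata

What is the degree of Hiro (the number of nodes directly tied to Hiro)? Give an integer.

Hiro is directly tied to Beata and Bob. That is 2 neighbors, so the degree of Hiro is 2.

2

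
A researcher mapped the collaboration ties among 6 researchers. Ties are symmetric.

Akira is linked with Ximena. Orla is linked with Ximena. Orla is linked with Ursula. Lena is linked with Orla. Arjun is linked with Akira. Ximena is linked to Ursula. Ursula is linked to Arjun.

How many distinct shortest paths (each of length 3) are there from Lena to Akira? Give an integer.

1

The shortest distance is 3, and the only length-3 path is Lena–Orla–Ximena–Akira. So there is exactly 1 shortest path.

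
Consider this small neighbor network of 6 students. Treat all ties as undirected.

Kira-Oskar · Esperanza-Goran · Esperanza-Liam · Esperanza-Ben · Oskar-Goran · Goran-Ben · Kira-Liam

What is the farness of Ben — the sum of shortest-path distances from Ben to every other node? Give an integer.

Distances from Ben: Esperanza:1, Goran:1, Kira:3, Liam:2, Oskar:2.
Sum = 1 + 1 + 3 + 2 + 2 = 9.

9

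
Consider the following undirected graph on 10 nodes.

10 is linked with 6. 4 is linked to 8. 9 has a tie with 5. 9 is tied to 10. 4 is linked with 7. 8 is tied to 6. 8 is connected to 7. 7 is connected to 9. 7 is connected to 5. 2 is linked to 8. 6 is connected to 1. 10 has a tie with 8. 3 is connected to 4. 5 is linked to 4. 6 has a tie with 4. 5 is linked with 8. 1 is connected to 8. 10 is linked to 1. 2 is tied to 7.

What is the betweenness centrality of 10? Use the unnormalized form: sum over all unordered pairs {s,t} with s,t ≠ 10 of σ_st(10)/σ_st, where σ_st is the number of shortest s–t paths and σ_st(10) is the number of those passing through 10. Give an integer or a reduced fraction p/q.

Pairs whose geodesics pass through 10 — 1–9: 1; 6–9: 1; 9–8: 1/3.
All other pairs contribute 0.
Summing the contributions gives betweenness(10) = 7/3.

7/3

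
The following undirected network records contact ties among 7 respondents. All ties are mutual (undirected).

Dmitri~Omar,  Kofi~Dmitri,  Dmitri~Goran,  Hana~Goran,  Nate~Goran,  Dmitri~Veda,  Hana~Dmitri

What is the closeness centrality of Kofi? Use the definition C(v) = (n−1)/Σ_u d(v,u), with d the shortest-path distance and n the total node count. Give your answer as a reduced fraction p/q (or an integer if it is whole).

Distances from Kofi: Dmitri:1, Goran:2, Hana:2, Nate:3, Omar:2, Veda:2. Sum = 12.
n = 7, so closeness = 6/12 = 1/2.

1/2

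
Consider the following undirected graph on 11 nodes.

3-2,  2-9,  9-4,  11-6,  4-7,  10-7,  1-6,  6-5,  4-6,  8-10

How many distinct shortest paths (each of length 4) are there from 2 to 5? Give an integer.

1

The shortest distance is 4, and the only length-4 path is 2–9–4–6–5. So there is exactly 1 shortest path.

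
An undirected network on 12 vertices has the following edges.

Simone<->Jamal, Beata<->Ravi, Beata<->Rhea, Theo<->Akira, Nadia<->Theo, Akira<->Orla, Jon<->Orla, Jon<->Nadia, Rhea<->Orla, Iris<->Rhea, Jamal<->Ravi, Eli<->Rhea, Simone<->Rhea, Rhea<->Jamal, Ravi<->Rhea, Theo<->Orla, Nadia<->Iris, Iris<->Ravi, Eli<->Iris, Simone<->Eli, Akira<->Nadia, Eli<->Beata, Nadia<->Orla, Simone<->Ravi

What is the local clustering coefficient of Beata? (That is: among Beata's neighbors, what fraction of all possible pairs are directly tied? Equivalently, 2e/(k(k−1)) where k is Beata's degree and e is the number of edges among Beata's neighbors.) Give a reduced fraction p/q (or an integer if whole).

2/3

Beata's neighbors: Eli, Ravi, and Rhea (k = 3).
Possible neighbor pairs: C(3,2) = 3. Edges among them: Eli–Rhea, Ravi–Rhea → e = 2.
Clustering(Beata) = 2/3.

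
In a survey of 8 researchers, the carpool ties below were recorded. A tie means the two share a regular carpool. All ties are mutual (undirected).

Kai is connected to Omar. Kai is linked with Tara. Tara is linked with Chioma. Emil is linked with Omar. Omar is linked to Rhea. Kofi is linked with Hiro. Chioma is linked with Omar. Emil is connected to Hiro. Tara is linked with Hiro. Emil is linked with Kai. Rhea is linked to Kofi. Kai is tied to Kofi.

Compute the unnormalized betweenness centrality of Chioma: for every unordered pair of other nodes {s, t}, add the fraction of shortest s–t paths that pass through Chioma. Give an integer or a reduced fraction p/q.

3/4

Pairs whose geodesics pass through Chioma — Rhea–Tara: 1/4; Tara–Omar: 1/2.
All other pairs contribute 0.
Summing the contributions gives betweenness(Chioma) = 3/4.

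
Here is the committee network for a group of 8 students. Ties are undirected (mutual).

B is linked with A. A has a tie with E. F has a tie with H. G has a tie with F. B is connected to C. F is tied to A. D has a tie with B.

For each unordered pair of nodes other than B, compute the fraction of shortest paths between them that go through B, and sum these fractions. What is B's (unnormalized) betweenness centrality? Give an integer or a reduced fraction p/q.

11

Pairs whose geodesics pass through B — C–A: 1; C–E: 1; C–G: 1; C–H: 1; C–F: 1; C–D: 1; A–D: 1; E–D: 1; G–D: 1; H–D: 1; F–D: 1.
All other pairs contribute 0.
Summing the contributions gives betweenness(B) = 11.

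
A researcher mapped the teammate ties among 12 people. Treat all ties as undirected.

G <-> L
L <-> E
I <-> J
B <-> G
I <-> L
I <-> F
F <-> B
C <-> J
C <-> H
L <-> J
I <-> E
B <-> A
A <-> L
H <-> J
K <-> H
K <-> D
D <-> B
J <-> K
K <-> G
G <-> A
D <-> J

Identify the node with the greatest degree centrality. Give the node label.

J

Degrees — A:3, B:4, C:2, D:3, E:2, F:2, G:4, H:3, I:4, J:6, K:4, L:5.
The maximum is 6, attained only by J.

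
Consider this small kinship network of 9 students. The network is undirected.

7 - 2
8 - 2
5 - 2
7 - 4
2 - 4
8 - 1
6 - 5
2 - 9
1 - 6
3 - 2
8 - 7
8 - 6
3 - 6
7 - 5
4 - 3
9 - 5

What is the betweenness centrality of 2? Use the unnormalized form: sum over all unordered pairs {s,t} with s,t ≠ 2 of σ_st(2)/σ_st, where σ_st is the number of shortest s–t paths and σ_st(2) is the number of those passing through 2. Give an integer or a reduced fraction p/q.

43/6

Pairs whose geodesics pass through 2 — 9–8: 1; 9–3: 1; 9–4: 1; 9–7: 1/2; 9–1: 1/2; 8–3: 1/2; 8–4: 1/2; 8–5: 1/3; 3–7: 1/2; 3–5: 1/2; 4–1: 1/3; 4–5: 1/2.
All other pairs contribute 0.
Summing the contributions gives betweenness(2) = 43/6.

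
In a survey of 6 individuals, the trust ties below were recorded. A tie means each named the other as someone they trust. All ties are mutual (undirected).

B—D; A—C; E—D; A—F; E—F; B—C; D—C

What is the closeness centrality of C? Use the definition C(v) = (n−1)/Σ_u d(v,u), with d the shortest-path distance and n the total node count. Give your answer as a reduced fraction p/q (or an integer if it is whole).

Distances from C: A:1, B:1, D:1, E:2, F:2. Sum = 7.
n = 6, so closeness = 5/7.

5/7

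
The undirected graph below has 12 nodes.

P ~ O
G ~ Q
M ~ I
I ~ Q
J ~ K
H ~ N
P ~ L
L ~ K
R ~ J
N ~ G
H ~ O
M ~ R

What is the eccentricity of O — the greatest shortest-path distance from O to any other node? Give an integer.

6

Distances from O: G:3, H:1, I:5, J:4, K:3, L:2, M:6, N:2, P:1, Q:4, R:5.
The largest is 6 (to M), so the eccentricity of O is 6.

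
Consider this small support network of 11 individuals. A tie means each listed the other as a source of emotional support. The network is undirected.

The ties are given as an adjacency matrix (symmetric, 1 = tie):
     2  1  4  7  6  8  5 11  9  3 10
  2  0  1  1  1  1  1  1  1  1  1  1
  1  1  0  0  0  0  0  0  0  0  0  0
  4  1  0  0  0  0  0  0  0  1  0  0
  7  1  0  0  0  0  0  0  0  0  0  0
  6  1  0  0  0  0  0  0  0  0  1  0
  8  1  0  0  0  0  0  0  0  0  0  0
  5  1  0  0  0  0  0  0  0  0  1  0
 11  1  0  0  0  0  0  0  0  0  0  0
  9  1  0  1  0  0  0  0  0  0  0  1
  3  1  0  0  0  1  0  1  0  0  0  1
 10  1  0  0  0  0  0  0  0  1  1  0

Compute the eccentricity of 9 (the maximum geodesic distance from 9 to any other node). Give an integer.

Distances from 9: 1:2, 2:1, 3:2, 4:1, 5:2, 6:2, 7:2, 8:2, 10:1, 11:2.
The largest is 2 (to 1, 7, 6, 8, 5, 11, and 3), so the eccentricity of 9 is 2.

2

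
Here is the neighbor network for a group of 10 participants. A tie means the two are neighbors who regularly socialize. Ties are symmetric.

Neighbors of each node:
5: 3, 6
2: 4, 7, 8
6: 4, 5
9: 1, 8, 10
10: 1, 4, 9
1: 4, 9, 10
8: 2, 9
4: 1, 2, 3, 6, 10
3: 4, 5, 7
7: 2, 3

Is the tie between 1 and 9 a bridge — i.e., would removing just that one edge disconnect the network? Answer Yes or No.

Even without that edge, 1 still reaches 9 via 1 – 10 – 9, so the network stays connected. Not a bridge.

No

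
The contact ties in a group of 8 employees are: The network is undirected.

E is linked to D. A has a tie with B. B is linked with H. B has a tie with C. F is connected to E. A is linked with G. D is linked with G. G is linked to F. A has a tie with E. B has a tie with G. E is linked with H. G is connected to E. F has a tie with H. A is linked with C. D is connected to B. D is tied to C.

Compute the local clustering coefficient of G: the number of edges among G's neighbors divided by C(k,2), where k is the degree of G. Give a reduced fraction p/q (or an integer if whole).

G's neighbors: A, B, D, E, and F (k = 5).
Possible neighbor pairs: C(5,2) = 10. Edges among them: A–B, A–E, B–D, D–E, E–F → e = 5.
Clustering(G) = 5/10 = 1/2.

1/2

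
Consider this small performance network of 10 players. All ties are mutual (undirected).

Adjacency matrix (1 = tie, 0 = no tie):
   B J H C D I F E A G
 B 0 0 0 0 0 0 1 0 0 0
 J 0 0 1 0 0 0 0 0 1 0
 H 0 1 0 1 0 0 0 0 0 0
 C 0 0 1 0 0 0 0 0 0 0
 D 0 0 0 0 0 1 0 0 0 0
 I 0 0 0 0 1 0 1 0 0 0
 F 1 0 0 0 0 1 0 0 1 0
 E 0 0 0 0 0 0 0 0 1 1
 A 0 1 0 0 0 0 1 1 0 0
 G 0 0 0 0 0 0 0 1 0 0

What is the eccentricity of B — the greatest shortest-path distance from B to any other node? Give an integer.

Distances from B: A:2, C:5, D:3, E:3, F:1, G:4, H:4, I:2, J:3.
The largest is 5 (to C), so the eccentricity of B is 5.

5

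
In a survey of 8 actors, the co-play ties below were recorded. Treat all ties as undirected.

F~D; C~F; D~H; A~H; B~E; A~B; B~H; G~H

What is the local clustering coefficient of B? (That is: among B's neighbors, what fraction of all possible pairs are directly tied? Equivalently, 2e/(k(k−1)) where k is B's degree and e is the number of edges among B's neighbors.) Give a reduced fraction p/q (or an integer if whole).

1/3

B's neighbors: A, E, and H (k = 3).
Possible neighbor pairs: C(3,2) = 3. Edges among them: A–H → e = 1.
Clustering(B) = 1/3.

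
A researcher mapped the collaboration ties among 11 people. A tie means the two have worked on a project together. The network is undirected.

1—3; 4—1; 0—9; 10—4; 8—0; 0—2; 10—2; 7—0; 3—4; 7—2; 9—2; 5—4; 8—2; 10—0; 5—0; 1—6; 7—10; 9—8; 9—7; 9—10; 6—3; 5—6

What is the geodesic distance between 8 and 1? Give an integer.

4

One shortest route is 8 – 0 – 5 – 6 – 1, which uses 4 edges, and at distance 3 from 8 we only reach {4, 6}, which does not include 1. So d(8,1) = 4.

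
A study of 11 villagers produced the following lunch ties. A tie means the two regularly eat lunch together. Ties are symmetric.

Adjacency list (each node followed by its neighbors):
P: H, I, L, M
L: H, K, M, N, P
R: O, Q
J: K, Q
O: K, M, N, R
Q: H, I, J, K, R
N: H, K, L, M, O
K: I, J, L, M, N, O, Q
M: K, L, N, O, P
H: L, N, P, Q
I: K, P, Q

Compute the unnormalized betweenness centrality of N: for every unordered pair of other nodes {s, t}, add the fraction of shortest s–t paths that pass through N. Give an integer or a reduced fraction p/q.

11/5

Pairs whose geodesics pass through N — R–L: 1/5; H–M: 1/3; H–K: 1/3; H–O: 1; L–O: 1/3.
All other pairs contribute 0.
Summing the contributions gives betweenness(N) = 11/5.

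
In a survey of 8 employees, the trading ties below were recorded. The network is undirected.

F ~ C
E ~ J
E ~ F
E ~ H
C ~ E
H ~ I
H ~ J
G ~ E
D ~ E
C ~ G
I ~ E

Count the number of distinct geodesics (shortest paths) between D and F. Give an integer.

The shortest distance is 2, and the only length-2 path is D–E–F. So there is exactly 1 shortest path.

1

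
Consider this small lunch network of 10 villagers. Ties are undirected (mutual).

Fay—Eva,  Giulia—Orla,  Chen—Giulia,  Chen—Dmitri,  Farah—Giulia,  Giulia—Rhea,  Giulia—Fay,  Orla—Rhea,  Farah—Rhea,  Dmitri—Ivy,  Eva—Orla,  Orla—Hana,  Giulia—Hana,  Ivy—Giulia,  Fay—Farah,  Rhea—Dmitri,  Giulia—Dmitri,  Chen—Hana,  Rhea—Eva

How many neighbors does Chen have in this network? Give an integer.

3

Chen is directly tied to Dmitri, Giulia, and Hana. That is 3 neighbors, so the degree of Chen is 3.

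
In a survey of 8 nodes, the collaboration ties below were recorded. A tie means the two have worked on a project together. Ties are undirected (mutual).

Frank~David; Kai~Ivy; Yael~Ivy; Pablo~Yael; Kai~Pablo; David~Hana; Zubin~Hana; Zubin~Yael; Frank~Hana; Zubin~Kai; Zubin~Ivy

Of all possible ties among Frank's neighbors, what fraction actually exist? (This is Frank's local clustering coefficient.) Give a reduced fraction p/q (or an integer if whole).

Frank's neighbors: David and Hana (k = 2).
Possible neighbor pairs: C(2,2) = 1. Edges among them: David–Hana → e = 1.
Clustering(Frank) = 1/1.

1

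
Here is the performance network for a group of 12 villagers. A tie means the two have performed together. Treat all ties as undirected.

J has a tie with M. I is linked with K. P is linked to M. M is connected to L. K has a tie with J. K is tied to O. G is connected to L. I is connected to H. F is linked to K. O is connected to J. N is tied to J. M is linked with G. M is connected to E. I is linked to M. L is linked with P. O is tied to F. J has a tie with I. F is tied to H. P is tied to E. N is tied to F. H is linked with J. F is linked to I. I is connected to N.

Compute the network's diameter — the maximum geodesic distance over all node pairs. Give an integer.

3

Eccentricity of each node (its greatest distance to any other): E:3, F:3, G:3, H:3, I:2, J:2, K:3, L:3, M:2, N:3, O:3, P:3.
The maximum eccentricity is 3, realized for instance by the pair L–N via L – M – J – N. So the diameter is 3.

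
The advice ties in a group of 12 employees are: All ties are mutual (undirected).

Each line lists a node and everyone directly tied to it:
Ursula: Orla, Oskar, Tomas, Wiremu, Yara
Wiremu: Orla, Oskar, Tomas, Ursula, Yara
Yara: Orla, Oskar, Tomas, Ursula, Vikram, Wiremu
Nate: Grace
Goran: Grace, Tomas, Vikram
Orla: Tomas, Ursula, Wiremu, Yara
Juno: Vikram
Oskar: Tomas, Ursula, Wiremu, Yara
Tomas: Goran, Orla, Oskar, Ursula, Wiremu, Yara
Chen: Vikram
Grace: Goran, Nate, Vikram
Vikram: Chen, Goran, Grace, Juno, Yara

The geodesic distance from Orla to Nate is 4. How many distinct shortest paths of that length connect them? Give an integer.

The shortest distance is 4. The length-4 paths are: Orla–Tomas–Goran–Grace–Nate; Orla–Yara–Vikram–Grace–Nate.
That gives 2 distinct shortest paths.

2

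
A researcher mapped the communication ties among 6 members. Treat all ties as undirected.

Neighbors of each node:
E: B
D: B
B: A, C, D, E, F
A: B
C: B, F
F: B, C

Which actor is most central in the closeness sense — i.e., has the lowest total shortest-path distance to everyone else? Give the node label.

Farness (sum of distances to all others) for each node — A:9, B:5, C:8, D:9, E:9, F:8.
The smallest farness is 5, for B, so B has the highest closeness.

B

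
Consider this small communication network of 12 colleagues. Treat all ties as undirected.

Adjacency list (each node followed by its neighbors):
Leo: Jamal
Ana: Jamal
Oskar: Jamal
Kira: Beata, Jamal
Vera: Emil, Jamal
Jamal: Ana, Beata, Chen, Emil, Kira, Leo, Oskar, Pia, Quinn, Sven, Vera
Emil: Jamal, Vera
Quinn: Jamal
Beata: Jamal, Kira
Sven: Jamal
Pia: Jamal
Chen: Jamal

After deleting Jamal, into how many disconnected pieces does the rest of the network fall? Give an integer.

Without Jamal, the remaining ties split the others into: {Emil, Vera}; {Oskar}; {Sven}; {Ana}; {Pia}; {Quinn}; {Leo}; {Chen}; {Beata, Kira}.
That's 9 separate components.

9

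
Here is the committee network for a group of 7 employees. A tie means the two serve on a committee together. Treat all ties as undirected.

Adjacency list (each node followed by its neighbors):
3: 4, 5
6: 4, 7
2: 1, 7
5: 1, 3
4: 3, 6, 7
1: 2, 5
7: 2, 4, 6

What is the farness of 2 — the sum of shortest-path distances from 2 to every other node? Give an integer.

Distances from 2: 1:1, 3:3, 4:2, 5:2, 6:2, 7:1.
Sum = 1 + 3 + 2 + 2 + 2 + 1 = 11.

11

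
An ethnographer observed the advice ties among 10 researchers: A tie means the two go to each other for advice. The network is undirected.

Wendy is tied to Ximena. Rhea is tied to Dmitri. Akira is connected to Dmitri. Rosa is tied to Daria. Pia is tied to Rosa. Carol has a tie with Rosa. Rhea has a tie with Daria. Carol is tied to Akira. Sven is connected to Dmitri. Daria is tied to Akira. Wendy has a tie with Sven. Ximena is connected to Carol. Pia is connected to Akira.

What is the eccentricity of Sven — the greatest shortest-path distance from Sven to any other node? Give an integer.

4

Distances from Sven: Akira:2, Carol:3, Daria:3, Dmitri:1, Pia:3, Rhea:2, Rosa:4, Wendy:1, Ximena:2.
The largest is 4 (to Rosa), so the eccentricity of Sven is 4.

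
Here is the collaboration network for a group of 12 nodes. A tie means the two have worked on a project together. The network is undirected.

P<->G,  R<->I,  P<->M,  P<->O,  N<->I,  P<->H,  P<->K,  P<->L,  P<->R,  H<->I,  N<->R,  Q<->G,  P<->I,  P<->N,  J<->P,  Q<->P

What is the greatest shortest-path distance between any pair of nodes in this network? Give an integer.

Eccentricity of each node (its greatest distance to any other): G:2, H:2, I:2, J:2, K:2, L:2, M:2, N:2, O:2, P:1, Q:2, R:2.
The maximum eccentricity is 2, realized for instance by the pair I–K via I – P – K. So the diameter is 2.

2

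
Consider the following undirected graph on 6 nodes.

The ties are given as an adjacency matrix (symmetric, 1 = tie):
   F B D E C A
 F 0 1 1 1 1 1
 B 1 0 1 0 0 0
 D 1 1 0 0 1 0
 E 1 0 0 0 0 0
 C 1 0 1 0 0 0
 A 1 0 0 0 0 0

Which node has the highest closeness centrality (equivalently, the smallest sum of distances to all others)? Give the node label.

F

Farness (sum of distances to all others) for each node — A:9, B:8, C:8, D:7, E:9, F:5.
The smallest farness is 5, for F, so F has the highest closeness.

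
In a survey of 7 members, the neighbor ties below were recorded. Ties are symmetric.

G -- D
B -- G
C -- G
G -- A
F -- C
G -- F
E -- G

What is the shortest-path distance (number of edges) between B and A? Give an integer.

One shortest route is B – G – A, which uses 2 edges, and B and A are not directly tied, so nothing shorter exists. So d(B,A) = 2.

2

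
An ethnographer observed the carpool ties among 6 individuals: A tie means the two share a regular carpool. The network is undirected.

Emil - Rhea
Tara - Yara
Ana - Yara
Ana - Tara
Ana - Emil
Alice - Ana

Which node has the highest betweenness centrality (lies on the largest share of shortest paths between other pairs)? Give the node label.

Unnormalized betweenness of each node: Alice:0, Ana:8, Emil:4, Rhea:0, Tara:0, Yara:0.
Ana has the largest value, 8, making it the main broker — the node through which the most shortest paths run.

Ana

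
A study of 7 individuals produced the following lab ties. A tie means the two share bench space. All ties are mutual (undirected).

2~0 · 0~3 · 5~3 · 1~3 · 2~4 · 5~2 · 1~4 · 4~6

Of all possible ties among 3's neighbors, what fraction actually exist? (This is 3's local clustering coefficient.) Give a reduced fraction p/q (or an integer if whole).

0

3's neighbors: 0, 1, and 5 (k = 3).
Possible neighbor pairs: C(3,2) = 3. Edges among them: none → e = 0.
Clustering(3) = 0/3 = 0.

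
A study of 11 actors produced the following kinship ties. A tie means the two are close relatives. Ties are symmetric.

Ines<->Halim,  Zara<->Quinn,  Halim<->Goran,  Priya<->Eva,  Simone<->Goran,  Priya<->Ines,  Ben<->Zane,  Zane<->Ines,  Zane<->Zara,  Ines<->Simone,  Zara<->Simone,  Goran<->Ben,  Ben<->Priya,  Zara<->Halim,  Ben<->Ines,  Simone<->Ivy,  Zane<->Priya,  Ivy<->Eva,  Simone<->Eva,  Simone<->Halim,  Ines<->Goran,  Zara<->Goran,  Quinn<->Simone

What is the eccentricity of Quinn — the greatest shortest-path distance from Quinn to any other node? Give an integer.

3

Distances from Quinn: Ben:3, Eva:2, Goran:2, Halim:2, Ines:2, Ivy:2, Priya:3, Simone:1, Zane:2, Zara:1.
The largest is 3 (to Ben and Priya), so the eccentricity of Quinn is 3.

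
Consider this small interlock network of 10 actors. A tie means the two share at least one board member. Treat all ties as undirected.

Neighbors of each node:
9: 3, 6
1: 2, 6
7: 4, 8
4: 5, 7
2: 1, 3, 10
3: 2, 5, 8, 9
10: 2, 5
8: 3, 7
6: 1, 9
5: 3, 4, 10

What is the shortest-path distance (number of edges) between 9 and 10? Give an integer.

3

One shortest route is 9 – 3 – 2 – 10, which uses 3 edges, and at distance 2 from 9 we only reach {1, 2, 5, 8}, which does not include 10. So d(9,10) = 3.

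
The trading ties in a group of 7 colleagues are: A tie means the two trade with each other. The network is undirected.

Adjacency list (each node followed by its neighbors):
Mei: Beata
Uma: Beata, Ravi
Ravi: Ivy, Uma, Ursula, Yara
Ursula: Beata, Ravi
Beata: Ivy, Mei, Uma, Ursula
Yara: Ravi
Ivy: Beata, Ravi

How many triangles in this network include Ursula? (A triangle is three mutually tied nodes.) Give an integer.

Ursula's neighbors are Beata and Ravi, but none of them are tied to each other, so no triangle contains Ursula.

0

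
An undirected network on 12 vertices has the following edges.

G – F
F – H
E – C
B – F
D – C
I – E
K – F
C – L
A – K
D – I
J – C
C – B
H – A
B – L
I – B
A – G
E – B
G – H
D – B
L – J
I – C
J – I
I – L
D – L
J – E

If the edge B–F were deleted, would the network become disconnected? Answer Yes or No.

Without the B–F edge there is no alternate route between B and F, so the network disconnects. It is a bridge.

Yes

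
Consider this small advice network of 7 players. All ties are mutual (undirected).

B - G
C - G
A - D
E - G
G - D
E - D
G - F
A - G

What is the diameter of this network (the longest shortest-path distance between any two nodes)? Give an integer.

Eccentricity of each node (its greatest distance to any other): A:2, B:2, C:2, D:2, E:2, F:2, G:1.
The maximum eccentricity is 2, realized for instance by the pair D–C via D – G – C. So the diameter is 2.

2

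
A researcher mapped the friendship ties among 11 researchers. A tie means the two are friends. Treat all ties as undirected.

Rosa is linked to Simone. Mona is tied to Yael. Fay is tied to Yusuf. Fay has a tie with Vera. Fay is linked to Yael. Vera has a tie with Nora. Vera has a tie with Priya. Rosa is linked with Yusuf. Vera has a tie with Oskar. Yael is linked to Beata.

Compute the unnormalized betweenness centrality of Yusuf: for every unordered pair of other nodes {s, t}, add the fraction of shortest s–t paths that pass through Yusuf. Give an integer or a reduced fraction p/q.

16

Pairs whose geodesics pass through Yusuf — Priya–Simone: 1; Priya–Rosa: 1; Vera–Simone: 1; Vera–Rosa: 1; Oskar–Simone: 1; Oskar–Rosa: 1; Mona–Simone: 1; Mona–Rosa: 1; Fay–Simone: 1; Fay–Rosa: 1; Simone–Beata: 1; Simone–Yael: 1; Simone–Nora: 1; Beata–Rosa: 1 … (+2 more pairs).
All other pairs contribute 0.
Summing the contributions gives betweenness(Yusuf) = 16.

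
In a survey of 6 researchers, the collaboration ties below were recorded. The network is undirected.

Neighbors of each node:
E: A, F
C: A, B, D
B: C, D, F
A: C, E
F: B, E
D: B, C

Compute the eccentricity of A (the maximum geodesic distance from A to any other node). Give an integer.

2

Distances from A: B:2, C:1, D:2, E:1, F:2.
The largest is 2 (to B, D, and F), so the eccentricity of A is 2.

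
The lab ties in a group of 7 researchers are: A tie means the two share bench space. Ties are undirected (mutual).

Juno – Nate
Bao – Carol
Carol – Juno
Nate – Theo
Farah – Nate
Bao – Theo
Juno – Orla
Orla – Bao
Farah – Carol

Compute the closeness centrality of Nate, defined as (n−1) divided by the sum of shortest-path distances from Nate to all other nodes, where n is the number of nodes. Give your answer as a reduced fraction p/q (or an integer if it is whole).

Distances from Nate: Bao:2, Carol:2, Farah:1, Juno:1, Orla:2, Theo:1. Sum = 9.
n = 7, so closeness = 6/9 = 2/3.

2/3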